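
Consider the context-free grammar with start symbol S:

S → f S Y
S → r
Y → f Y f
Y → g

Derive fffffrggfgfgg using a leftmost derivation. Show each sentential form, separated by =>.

S => fSY   [S → f S Y]
fSY => ffSYY   [S → f S Y]
ffSYY => fffSYYY   [S → f S Y]
fffSYYY => ffffSYYYY   [S → f S Y]
ffffSYYYY => fffffSYYYYY   [S → f S Y]
fffffSYYYYY => fffffrYYYYY   [S → r]
fffffrYYYYY => fffffrgYYYY   [Y → g]
fffffrgYYYY => fffffrggYYY   [Y → g]
fffffrggYYY => fffffrggfYfYY   [Y → f Y f]
fffffrggfYfYY => fffffrggfgfYY   [Y → g]
fffffrggfgfYY => fffffrggfgfgY   [Y → g]
fffffrggfgfgY => fffffrggfgfgg   [Y → g]

S => fSY => ffSYY => fffSYYY => ffffSYYYY => fffffSYYYYY => fffffrYYYYY => fffffrgYYYY => fffffrggYYY => fffffrggfYfYY => fffffrggfgfYY => fffffrggfgfgY => fffffrggfgfgg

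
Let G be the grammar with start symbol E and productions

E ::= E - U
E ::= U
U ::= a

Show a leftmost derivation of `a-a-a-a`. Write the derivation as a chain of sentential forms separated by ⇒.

E⇒E-U⇒E-U-U⇒E-U-U-U⇒U-U-U-U⇒a-U-U-U⇒a-a-U-U⇒a-a-a-U⇒a-a-a-a

E ⇒ E-U   [E ::= E - U]
E-U ⇒ E-U-U   [E ::= E - U]
E-U-U ⇒ E-U-U-U   [E ::= E - U]
E-U-U-U ⇒ U-U-U-U   [E ::= U]
U-U-U-U ⇒ a-U-U-U   [U ::= a]
a-U-U-U ⇒ a-a-U-U   [U ::= a]
a-a-U-U ⇒ a-a-a-U   [U ::= a]
a-a-a-U ⇒ a-a-a-a   [U ::= a]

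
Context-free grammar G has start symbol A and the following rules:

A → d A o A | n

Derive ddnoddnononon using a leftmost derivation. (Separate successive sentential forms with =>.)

A => dAoA   [A → d A o A]
dAoA => ddAoAoA   [A → d A o A]
ddAoAoA => ddnoAoA   [A → n]
ddnoAoA => ddnodAoAoA   [A → d A o A]
ddnodAoAoA => ddnoddAoAoAoA   [A → d A o A]
ddnoddAoAoAoA => ddnoddnoAoAoA   [A → n]
ddnoddnoAoAoA => ddnoddnonoAoA   [A → n]
ddnoddnonoAoA => ddnoddnononoA   [A → n]
ddnoddnononoA => ddnoddnononon   [A → n]

A => dAoA => ddAoAoA => ddnoAoA => ddnodAoAoA => ddnoddAoAoAoA => ddnoddnoAoAoA => ddnoddnonoAoA => ddnoddnononoA => ddnoddnononon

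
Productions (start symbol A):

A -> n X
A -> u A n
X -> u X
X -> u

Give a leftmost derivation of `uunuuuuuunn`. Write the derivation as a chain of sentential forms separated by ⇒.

A ⇒ uAn ⇒ uuAnn ⇒ uunXnn ⇒ uunuXnn ⇒ uunuuXnn ⇒ uunuuuXnn ⇒ uunuuuuXnn ⇒ uunuuuuuXnn ⇒ uunuuuuuunn

A ⇒ uAn   [A -> u A n]
uAn ⇒ uuAnn   [A -> u A n]
uuAnn ⇒ uunXnn   [A -> n X]
uunXnn ⇒ uunuXnn   [X -> u X]
uunuXnn ⇒ uunuuXnn   [X -> u X]
uunuuXnn ⇒ uunuuuXnn   [X -> u X]
uunuuuXnn ⇒ uunuuuuXnn   [X -> u X]
uunuuuuXnn ⇒ uunuuuuuXnn   [X -> u X]
uunuuuuuXnn ⇒ uunuuuuuunn   [X -> u]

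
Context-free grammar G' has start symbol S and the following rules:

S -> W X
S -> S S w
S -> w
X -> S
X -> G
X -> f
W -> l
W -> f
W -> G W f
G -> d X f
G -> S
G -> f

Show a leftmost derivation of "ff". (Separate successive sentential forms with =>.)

S => WX   [S -> W X]
WX => fX   [W -> f]
fX => fG   [X -> G]
fG => ff   [G -> f]

S => WX => fX => fG => ff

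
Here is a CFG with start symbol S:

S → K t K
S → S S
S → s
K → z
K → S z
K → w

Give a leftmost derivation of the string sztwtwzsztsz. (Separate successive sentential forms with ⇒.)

S ⇒ KtK ⇒ SztK ⇒ SSztK ⇒ sSztK ⇒ sSSztK ⇒ sKtKSztK ⇒ sztKSztK ⇒ sztSzSztK ⇒ sztKtKzSztK ⇒ sztwtKzSztK ⇒ sztwtwzSztK ⇒ sztwtwzsztK ⇒ sztwtwzsztSz ⇒ sztwtwzsztsz

S ⇒ KtK   [S → K t K]
KtK ⇒ SztK   [K → S z]
SztK ⇒ SSztK   [S → S S]
SSztK ⇒ sSztK   [S → s]
sSztK ⇒ sSSztK   [S → S S]
sSSztK ⇒ sKtKSztK   [S → K t K]
sKtKSztK ⇒ sztKSztK   [K → z]
sztKSztK ⇒ sztSzSztK   [K → S z]
sztSzSztK ⇒ sztKtKzSztK   [S → K t K]
sztKtKzSztK ⇒ sztwtKzSztK   [K → w]
sztwtKzSztK ⇒ sztwtwzSztK   [K → w]
sztwtwzSztK ⇒ sztwtwzsztK   [S → s]
sztwtwzsztK ⇒ sztwtwzsztSz   [K → S z]
sztwtwzsztSz ⇒ sztwtwzsztsz   [S → s]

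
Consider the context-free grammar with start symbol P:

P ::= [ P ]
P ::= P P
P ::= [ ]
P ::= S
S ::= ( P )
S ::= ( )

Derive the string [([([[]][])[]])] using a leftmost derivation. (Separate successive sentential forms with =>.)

P => [P]   [P ::= [ P ]]
[P] => [S]   [P ::= S]
[S] => [(P)]   [S ::= ( P )]
[(P)] => [([P])]   [P ::= [ P ]]
[([P])] => [([PP])]   [P ::= P P]
[([PP])] => [([SP])]   [P ::= S]
[([SP])] => [([(P)P])]   [S ::= ( P )]
[([(P)P])] => [([(PP)P])]   [P ::= P P]
[([(PP)P])] => [([([P]P)P])]   [P ::= [ P ]]
[([([P]P)P])] => [([([[]]P)P])]   [P ::= [ ]]
[([([[]]P)P])] => [([([[]][])P])]   [P ::= [ ]]
[([([[]][])P])] => [([([[]][])[]])]   [P ::= [ ]]

P => [P] => [S] => [(P)] => [([P])] => [([PP])] => [([SP])] => [([(P)P])] => [([(PP)P])] => [([([P]P)P])] => [([([[]]P)P])] => [([([[]][])P])] => [([([[]][])[]])]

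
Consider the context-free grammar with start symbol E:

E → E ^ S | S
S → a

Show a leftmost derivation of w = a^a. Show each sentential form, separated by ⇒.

E⇒E^S⇒S^S⇒a^S⇒a^a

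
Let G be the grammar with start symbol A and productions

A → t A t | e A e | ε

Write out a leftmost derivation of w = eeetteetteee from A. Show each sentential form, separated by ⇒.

A⇒eAe⇒eeAee⇒eeeAeee⇒eeetAteee⇒eeettAtteee⇒eeetteAetteee⇒eeetteetteee

A ⇒ eAe   [A → e A e]
eAe ⇒ eeAee   [A → e A e]
eeAee ⇒ eeeAeee   [A → e A e]
eeeAeee ⇒ eeetAteee   [A → t A t]
eeetAteee ⇒ eeettAtteee   [A → t A t]
eeettAtteee ⇒ eeetteAetteee   [A → e A e]
eeetteAetteee ⇒ eeetteetteee   [A → ε]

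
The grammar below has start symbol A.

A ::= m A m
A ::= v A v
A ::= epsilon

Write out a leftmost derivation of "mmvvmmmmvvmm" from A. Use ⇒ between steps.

A ⇒ mAm   [A ::= m A m]
mAm ⇒ mmAmm   [A ::= m A m]
mmAmm ⇒ mmvAvmm   [A ::= v A v]
mmvAvmm ⇒ mmvvAvvmm   [A ::= v A v]
mmvvAvvmm ⇒ mmvvmAmvvmm   [A ::= m A m]
mmvvmAmvvmm ⇒ mmvvmmAmmvvmm   [A ::= m A m]
mmvvmmAmmvvmm ⇒ mmvvmmmmvvmm   [A ::= epsilon]

A⇒mAm⇒mmAmm⇒mmvAvmm⇒mmvvAvvmm⇒mmvvmAmvvmm⇒mmvvmmAmmvvmm⇒mmvvmmmmvvmm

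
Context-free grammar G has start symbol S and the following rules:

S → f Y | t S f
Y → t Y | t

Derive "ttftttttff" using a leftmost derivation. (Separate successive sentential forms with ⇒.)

S ⇒ tSf ⇒ ttSff ⇒ ttfYff ⇒ ttftYff ⇒ ttfttYff ⇒ ttftttYff ⇒ ttfttttYff ⇒ ttftttttff

S ⇒ tSf   [S → t S f]
tSf ⇒ ttSff   [S → t S f]
ttSff ⇒ ttfYff   [S → f Y]
ttfYff ⇒ ttftYff   [Y → t Y]
ttftYff ⇒ ttfttYff   [Y → t Y]
ttfttYff ⇒ ttftttYff   [Y → t Y]
ttftttYff ⇒ ttfttttYff   [Y → t Y]
ttfttttYff ⇒ ttftttttff   [Y → t]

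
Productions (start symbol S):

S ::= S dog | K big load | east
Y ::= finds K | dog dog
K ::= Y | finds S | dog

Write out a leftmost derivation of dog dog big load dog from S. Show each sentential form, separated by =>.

S => S dog => K big load dog => Y big load dog => dog dog big load dog

S => S dog   [S ::= S dog]
S dog => K big load dog   [S ::= K big load]
K big load dog => Y big load dog   [K ::= Y]
Y big load dog => dog dog big load dog   [Y ::= dog dog]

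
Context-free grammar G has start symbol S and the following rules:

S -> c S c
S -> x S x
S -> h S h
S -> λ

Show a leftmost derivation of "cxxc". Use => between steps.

S => cSc   [S -> c S c]
cSc => cxSxc   [S -> x S x]
cxSxc => cxxc   [S -> λ]

S=>cSc=>cxSxc=>cxxc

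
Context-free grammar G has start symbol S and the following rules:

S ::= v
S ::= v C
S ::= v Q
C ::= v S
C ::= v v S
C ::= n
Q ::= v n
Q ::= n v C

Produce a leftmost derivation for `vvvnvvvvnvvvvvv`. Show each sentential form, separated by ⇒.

S ⇒ vC   [S ::= v C]
vC ⇒ vvS   [C ::= v S]
vvS ⇒ vvvQ   [S ::= v Q]
vvvQ ⇒ vvvnvC   [Q ::= n v C]
vvvnvC ⇒ vvvnvvvS   [C ::= v v S]
vvvnvvvS ⇒ vvvnvvvvQ   [S ::= v Q]
vvvnvvvvQ ⇒ vvvnvvvvnvC   [Q ::= n v C]
vvvnvvvvnvC ⇒ vvvnvvvvnvvvS   [C ::= v v S]
vvvnvvvvnvvvS ⇒ vvvnvvvvnvvvvC   [S ::= v C]
vvvnvvvvnvvvvC ⇒ vvvnvvvvnvvvvvS   [C ::= v S]
vvvnvvvvnvvvvvS ⇒ vvvnvvvvnvvvvvv   [S ::= v]

S ⇒ vC ⇒ vvS ⇒ vvvQ ⇒ vvvnvC ⇒ vvvnvvvS ⇒ vvvnvvvvQ ⇒ vvvnvvvvnvC ⇒ vvvnvvvvnvvvS ⇒ vvvnvvvvnvvvvC ⇒ vvvnvvvvnvvvvvS ⇒ vvvnvvvvnvvvvvv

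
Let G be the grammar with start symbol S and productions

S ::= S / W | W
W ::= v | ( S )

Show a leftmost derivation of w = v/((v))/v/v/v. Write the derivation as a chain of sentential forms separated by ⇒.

S⇒S/W⇒S/W/W⇒S/W/W/W⇒S/W/W/W/W⇒W/W/W/W/W⇒v/W/W/W/W⇒v/(S)/W/W/W⇒v/(W)/W/W/W⇒v/((S))/W/W/W⇒v/((W))/W/W/W⇒v/((v))/W/W/W⇒v/((v))/v/W/W⇒v/((v))/v/v/W⇒v/((v))/v/v/v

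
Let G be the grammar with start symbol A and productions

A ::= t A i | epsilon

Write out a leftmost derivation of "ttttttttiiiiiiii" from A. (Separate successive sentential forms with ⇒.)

A ⇒ tAi   [A ::= t A i]
tAi ⇒ ttAii   [A ::= t A i]
ttAii ⇒ tttAiii   [A ::= t A i]
tttAiii ⇒ ttttAiiii   [A ::= t A i]
ttttAiiii ⇒ tttttAiiiii   [A ::= t A i]
tttttAiiiii ⇒ ttttttAiiiiii   [A ::= t A i]
ttttttAiiiiii ⇒ tttttttAiiiiiii   [A ::= t A i]
tttttttAiiiiiii ⇒ ttttttttAiiiiiiii   [A ::= t A i]
ttttttttAiiiiiiii ⇒ ttttttttiiiiiiii   [A ::= epsilon]

A⇒tAi⇒ttAii⇒tttAiii⇒ttttAiiii⇒tttttAiiiii⇒ttttttAiiiiii⇒tttttttAiiiiiii⇒ttttttttAiiiiiiii⇒ttttttttiiiiiiii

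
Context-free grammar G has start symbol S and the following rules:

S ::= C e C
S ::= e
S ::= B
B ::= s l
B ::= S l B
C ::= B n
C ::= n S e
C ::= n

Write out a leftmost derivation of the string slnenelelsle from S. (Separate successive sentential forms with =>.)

S => CeC => BneC => slneC => slnenSe => slnenBe => slnenSlBe => slnenelBe => slnenelSlBe => slnenelelBe => slnenelelsle

S => CeC   [S ::= C e C]
CeC => BneC   [C ::= B n]
BneC => slneC   [B ::= s l]
slneC => slnenSe   [C ::= n S e]
slnenSe => slnenBe   [S ::= B]
slnenBe => slnenSlBe   [B ::= S l B]
slnenSlBe => slnenelBe   [S ::= e]
slnenelBe => slnenelSlBe   [B ::= S l B]
slnenelSlBe => slnenelelBe   [S ::= e]
slnenelelBe => slnenelelsle   [B ::= s l]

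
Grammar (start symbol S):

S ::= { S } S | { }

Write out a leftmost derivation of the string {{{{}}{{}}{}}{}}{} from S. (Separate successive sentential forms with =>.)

S => {S}S => {{S}S}S => {{{S}S}S}S => {{{{}}S}S}S => {{{{}}{S}S}S}S => {{{{}}{{}}S}S}S => {{{{}}{{}}{}}S}S => {{{{}}{{}}{}}{}}S => {{{{}}{{}}{}}{}}{}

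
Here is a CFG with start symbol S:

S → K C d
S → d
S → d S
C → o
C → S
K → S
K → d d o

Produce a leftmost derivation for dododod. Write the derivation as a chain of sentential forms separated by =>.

S => KCd => SCd => KCdCd => SCdCd => KCdCdCd => SCdCdCd => dCdCdCd => dodCdCd => dododCd => dododod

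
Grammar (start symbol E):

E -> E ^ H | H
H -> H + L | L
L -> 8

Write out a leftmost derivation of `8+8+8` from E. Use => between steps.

E=>H=>H+L=>H+L+L=>L+L+L=>8+L+L=>8+8+L=>8+8+8

E => H   [E -> H]
H => H+L   [H -> H + L]
H+L => H+L+L   [H -> H + L]
H+L+L => L+L+L   [H -> L]
L+L+L => 8+L+L   [L -> 8]
8+L+L => 8+8+L   [L -> 8]
8+8+L => 8+8+8   [L -> 8]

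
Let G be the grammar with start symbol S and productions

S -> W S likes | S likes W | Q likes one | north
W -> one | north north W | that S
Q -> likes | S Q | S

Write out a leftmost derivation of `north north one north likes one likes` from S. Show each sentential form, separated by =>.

S => W S likes   [S -> W S likes]
W S likes => north north W S likes   [W -> north north W]
north north W S likes => north north one S likes   [W -> one]
north north one S likes => north north one Q likes one likes   [S -> Q likes one]
north north one Q likes one likes => north north one S likes one likes   [Q -> S]
north north one S likes one likes => north north one north likes one likes   [S -> north]

S => W S likes => north north W S likes => north north one S likes => north north one Q likes one likes => north north one S likes one likes => north north one north likes one likes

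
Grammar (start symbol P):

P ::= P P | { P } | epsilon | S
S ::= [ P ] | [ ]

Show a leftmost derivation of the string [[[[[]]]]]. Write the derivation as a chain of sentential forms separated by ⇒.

P ⇒ S ⇒ [P] ⇒ [S] ⇒ [[P]] ⇒ [[S]] ⇒ [[[P]]] ⇒ [[[S]]] ⇒ [[[[P]]]] ⇒ [[[[S]]]] ⇒ [[[[[]]]]]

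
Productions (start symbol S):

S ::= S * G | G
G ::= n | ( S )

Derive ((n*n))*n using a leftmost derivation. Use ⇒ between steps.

S ⇒ S*G ⇒ G*G ⇒ (S)*G ⇒ (G)*G ⇒ ((S))*G ⇒ ((S*G))*G ⇒ ((G*G))*G ⇒ ((n*G))*G ⇒ ((n*n))*G ⇒ ((n*n))*n

S ⇒ S*G   [S ::= S * G]
S*G ⇒ G*G   [S ::= G]
G*G ⇒ (S)*G   [G ::= ( S )]
(S)*G ⇒ (G)*G   [S ::= G]
(G)*G ⇒ ((S))*G   [G ::= ( S )]
((S))*G ⇒ ((S*G))*G   [S ::= S * G]
((S*G))*G ⇒ ((G*G))*G   [S ::= G]
((G*G))*G ⇒ ((n*G))*G   [G ::= n]
((n*G))*G ⇒ ((n*n))*G   [G ::= n]
((n*n))*G ⇒ ((n*n))*n   [G ::= n]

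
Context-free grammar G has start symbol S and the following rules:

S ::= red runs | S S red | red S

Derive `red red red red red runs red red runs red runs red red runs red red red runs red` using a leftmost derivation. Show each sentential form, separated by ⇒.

S ⇒ red S ⇒ red S S red ⇒ red red S S red ⇒ red red red S S red ⇒ red red red red S S red ⇒ red red red red S S red S red ⇒ red red red red red runs S red S red ⇒ red red red red red runs S S red red S red ⇒ red red red red red runs S S red S red red S red ⇒ red red red red red runs red S S red S red red S red ⇒ red red red red red runs red red runs S red S red red S red ⇒ red red red red red runs red red runs red runs red S red red S red ⇒ red red red red red runs red red runs red runs red red runs red red S red ⇒ red red red red red runs red red runs red runs red red runs red red red runs red

S ⇒ red S   [S ::= red S]
red S ⇒ red S S red   [S ::= S S red]
red S S red ⇒ red red S S red   [S ::= red S]
red red S S red ⇒ red red red S S red   [S ::= red S]
red red red S S red ⇒ red red red red S S red   [S ::= red S]
red red red red S S red ⇒ red red red red S S red S red   [S ::= S S red]
red red red red S S red S red ⇒ red red red red red runs S red S red   [S ::= red runs]
red red red red red runs S red S red ⇒ red red red red red runs S S red red S red   [S ::= S S red]
red red red red red runs S S red red S red ⇒ red red red red red runs S S red S red red S red   [S ::= S S red]
red red red red red runs S S red S red red S red ⇒ red red red red red runs red S S red S red red S red   [S ::= red S]
red red red red red runs red S S red S red red S red ⇒ red red red red red runs red red runs S red S red red S red   [S ::= red runs]
red red red red red runs red red runs S red S red red S red ⇒ red red red red red runs red red runs red runs red S red red S red   [S ::= red runs]
red red red red red runs red red runs red runs red S red red S red ⇒ red red red red red runs red red runs red runs red red runs red red S red   [S ::= red runs]
red red red red red runs red red runs red runs red red runs red red S red ⇒ red red red red red runs red red runs red runs red red runs red red red runs red   [S ::= red runs]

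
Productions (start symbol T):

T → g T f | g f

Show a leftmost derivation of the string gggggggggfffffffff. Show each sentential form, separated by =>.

T=>gTf=>ggTff=>gggTfff=>ggggTffff=>gggggTfffff=>ggggggTffffff=>gggggggTfffffff=>ggggggggTffffffff=>gggggggggfffffffff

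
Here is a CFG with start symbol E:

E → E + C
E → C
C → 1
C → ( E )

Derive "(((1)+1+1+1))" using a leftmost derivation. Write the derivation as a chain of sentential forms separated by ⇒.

E⇒C⇒(E)⇒(C)⇒((E))⇒((E+C))⇒((E+C+C))⇒((E+C+C+C))⇒((C+C+C+C))⇒(((E)+C+C+C))⇒(((C)+C+C+C))⇒(((1)+C+C+C))⇒(((1)+1+C+C))⇒(((1)+1+1+C))⇒(((1)+1+1+1))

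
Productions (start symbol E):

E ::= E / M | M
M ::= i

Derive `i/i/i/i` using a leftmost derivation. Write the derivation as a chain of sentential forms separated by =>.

E=>E/M=>E/M/M=>E/M/M/M=>M/M/M/M=>i/M/M/M=>i/i/M/M=>i/i/i/M=>i/i/i/i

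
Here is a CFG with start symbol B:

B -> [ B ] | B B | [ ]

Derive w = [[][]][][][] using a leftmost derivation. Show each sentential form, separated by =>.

B => BB => BBB => BBBB => [B]BBB => [BB]BBB => [[]B]BBB => [[][]]BBB => [[][]][]BB => [[][]][][]B => [[][]][][][]

B => BB   [B -> B B]
BB => BBB   [B -> B B]
BBB => BBBB   [B -> B B]
BBBB => [B]BBB   [B -> [ B ]]
[B]BBB => [BB]BBB   [B -> B B]
[BB]BBB => [[]B]BBB   [B -> [ ]]
[[]B]BBB => [[][]]BBB   [B -> [ ]]
[[][]]BBB => [[][]][]BB   [B -> [ ]]
[[][]][]BB => [[][]][][]B   [B -> [ ]]
[[][]][][]B => [[][]][][][]   [B -> [ ]]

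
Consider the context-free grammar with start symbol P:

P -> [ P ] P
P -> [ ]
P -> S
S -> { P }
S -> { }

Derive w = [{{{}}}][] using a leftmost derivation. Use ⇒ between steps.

P ⇒ [P]P ⇒ [S]P ⇒ [{P}]P ⇒ [{S}]P ⇒ [{{P}}]P ⇒ [{{S}}]P ⇒ [{{{}}}]P ⇒ [{{{}}}][]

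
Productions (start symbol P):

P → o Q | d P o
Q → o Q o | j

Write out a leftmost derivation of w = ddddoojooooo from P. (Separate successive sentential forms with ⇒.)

P ⇒ dPo ⇒ ddPoo ⇒ dddPooo ⇒ ddddPoooo ⇒ ddddoQoooo ⇒ ddddooQooooo ⇒ ddddoojooooo

P ⇒ dPo   [P → d P o]
dPo ⇒ ddPoo   [P → d P o]
ddPoo ⇒ dddPooo   [P → d P o]
dddPooo ⇒ ddddPoooo   [P → d P o]
ddddPoooo ⇒ ddddoQoooo   [P → o Q]
ddddoQoooo ⇒ ddddooQooooo   [Q → o Q o]
ddddooQooooo ⇒ ddddoojooooo   [Q → j]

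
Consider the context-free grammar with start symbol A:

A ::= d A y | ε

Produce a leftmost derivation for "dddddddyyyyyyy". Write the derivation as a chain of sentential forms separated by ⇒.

A ⇒ dAy ⇒ ddAyy ⇒ dddAyyy ⇒ ddddAyyyy ⇒ dddddAyyyyy ⇒ ddddddAyyyyyy ⇒ dddddddAyyyyyyy ⇒ dddddddyyyyyyy

A ⇒ dAy   [A ::= d A y]
dAy ⇒ ddAyy   [A ::= d A y]
ddAyy ⇒ dddAyyy   [A ::= d A y]
dddAyyy ⇒ ddddAyyyy   [A ::= d A y]
ddddAyyyy ⇒ dddddAyyyyy   [A ::= d A y]
dddddAyyyyy ⇒ ddddddAyyyyyy   [A ::= d A y]
ddddddAyyyyyy ⇒ dddddddAyyyyyyy   [A ::= d A y]
dddddddAyyyyyyy ⇒ dddddddyyyyyyy   [A ::= ε]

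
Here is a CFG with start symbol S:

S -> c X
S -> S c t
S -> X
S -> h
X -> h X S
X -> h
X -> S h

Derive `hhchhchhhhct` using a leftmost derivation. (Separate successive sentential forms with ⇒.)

S⇒Sct⇒Xct⇒hXSct⇒hhXSSct⇒hhShSSct⇒hhcXhSSct⇒hhchXShSSct⇒hhchhShSSct⇒hhchhcXhSSct⇒hhchhchhSSct⇒hhchhchhhSct⇒hhchhchhhhct

S ⇒ Sct   [S -> S c t]
Sct ⇒ Xct   [S -> X]
Xct ⇒ hXSct   [X -> h X S]
hXSct ⇒ hhXSSct   [X -> h X S]
hhXSSct ⇒ hhShSSct   [X -> S h]
hhShSSct ⇒ hhcXhSSct   [S -> c X]
hhcXhSSct ⇒ hhchXShSSct   [X -> h X S]
hhchXShSSct ⇒ hhchhShSSct   [X -> h]
hhchhShSSct ⇒ hhchhcXhSSct   [S -> c X]
hhchhcXhSSct ⇒ hhchhchhSSct   [X -> h]
hhchhchhSSct ⇒ hhchhchhhSct   [S -> h]
hhchhchhhSct ⇒ hhchhchhhhct   [S -> h]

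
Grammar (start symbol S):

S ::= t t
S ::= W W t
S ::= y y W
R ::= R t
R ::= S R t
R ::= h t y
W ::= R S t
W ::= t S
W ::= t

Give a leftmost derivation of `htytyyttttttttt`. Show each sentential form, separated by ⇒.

S ⇒ WWt ⇒ RStWt ⇒ RtStWt ⇒ htytStWt ⇒ htytyyWtWt ⇒ htytyytStWt ⇒ htytyytWWttWt ⇒ htytyyttWttWt ⇒ htytyytttSttWt ⇒ htytyytttttttWt ⇒ htytyyttttttttt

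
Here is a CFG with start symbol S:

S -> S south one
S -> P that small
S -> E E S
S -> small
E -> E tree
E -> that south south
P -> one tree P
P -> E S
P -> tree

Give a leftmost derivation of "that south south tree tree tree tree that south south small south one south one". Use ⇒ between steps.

S ⇒ S south one ⇒ S south one south one ⇒ E E S south one south one ⇒ E tree E S south one south one ⇒ E tree tree E S south one south one ⇒ E tree tree tree E S south one south one ⇒ E tree tree tree tree E S south one south one ⇒ that south south tree tree tree tree E S south one south one ⇒ that south south tree tree tree tree that south south S south one south one ⇒ that south south tree tree tree tree that south south small south one south one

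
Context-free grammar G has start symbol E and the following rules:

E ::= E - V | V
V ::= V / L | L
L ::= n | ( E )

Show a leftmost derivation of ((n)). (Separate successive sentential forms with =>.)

E => V => L => (E) => (V) => (L) => ((E)) => ((V)) => ((L)) => ((n))

E => V   [E ::= V]
V => L   [V ::= L]
L => (E)   [L ::= ( E )]
(E) => (V)   [E ::= V]
(V) => (L)   [V ::= L]
(L) => ((E))   [L ::= ( E )]
((E)) => ((V))   [E ::= V]
((V)) => ((L))   [V ::= L]
((L)) => ((n))   [L ::= n]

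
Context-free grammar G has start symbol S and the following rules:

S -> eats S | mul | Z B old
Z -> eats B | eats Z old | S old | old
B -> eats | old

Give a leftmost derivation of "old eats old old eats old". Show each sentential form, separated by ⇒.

S ⇒ Z B old   [S -> Z B old]
Z B old ⇒ S old B old   [Z -> S old]
S old B old ⇒ Z B old old B old   [S -> Z B old]
Z B old old B old ⇒ old B old old B old   [Z -> old]
old B old old B old ⇒ old eats old old B old   [B -> eats]
old eats old old B old ⇒ old eats old old eats old   [B -> eats]

S ⇒ Z B old ⇒ S old B old ⇒ Z B old old B old ⇒ old B old old B old ⇒ old eats old old B old ⇒ old eats old old eats old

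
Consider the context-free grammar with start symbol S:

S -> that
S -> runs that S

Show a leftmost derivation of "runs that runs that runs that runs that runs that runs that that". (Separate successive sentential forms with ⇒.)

S ⇒ runs that S   [S -> runs that S]
runs that S ⇒ runs that runs that S   [S -> runs that S]
runs that runs that S ⇒ runs that runs that runs that S   [S -> runs that S]
runs that runs that runs that S ⇒ runs that runs that runs that runs that S   [S -> runs that S]
runs that runs that runs that runs that S ⇒ runs that runs that runs that runs that runs that S   [S -> runs that S]
runs that runs that runs that runs that runs that S ⇒ runs that runs that runs that runs that runs that runs that S   [S -> runs that S]
runs that runs that runs that runs that runs that runs that S ⇒ runs that runs that runs that runs that runs that runs that that   [S -> that]

S ⇒ runs that S ⇒ runs that runs that S ⇒ runs that runs that runs that S ⇒ runs that runs that runs that runs that S ⇒ runs that runs that runs that runs that runs that S ⇒ runs that runs that runs that runs that runs that runs that S ⇒ runs that runs that runs that runs that runs that runs that that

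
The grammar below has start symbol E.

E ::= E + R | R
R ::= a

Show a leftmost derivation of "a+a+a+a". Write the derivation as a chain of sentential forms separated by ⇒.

E ⇒ E+R   [E ::= E + R]
E+R ⇒ E+R+R   [E ::= E + R]
E+R+R ⇒ E+R+R+R   [E ::= E + R]
E+R+R+R ⇒ R+R+R+R   [E ::= R]
R+R+R+R ⇒ a+R+R+R   [R ::= a]
a+R+R+R ⇒ a+a+R+R   [R ::= a]
a+a+R+R ⇒ a+a+a+R   [R ::= a]
a+a+a+R ⇒ a+a+a+a   [R ::= a]

E ⇒ E+R ⇒ E+R+R ⇒ E+R+R+R ⇒ R+R+R+R ⇒ a+R+R+R ⇒ a+a+R+R ⇒ a+a+a+R ⇒ a+a+a+a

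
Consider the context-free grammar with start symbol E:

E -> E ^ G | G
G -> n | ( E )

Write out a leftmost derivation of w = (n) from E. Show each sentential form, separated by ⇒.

E ⇒ G ⇒ (E) ⇒ (G) ⇒ (n)

E ⇒ G   [E -> G]
G ⇒ (E)   [G -> ( E )]
(E) ⇒ (G)   [E -> G]
(G) ⇒ (n)   [G -> n]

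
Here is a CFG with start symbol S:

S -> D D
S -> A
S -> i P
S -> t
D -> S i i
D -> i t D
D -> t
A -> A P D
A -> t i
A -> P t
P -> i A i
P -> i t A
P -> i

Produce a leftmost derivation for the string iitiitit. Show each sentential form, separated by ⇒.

S ⇒ iP ⇒ iitA ⇒ iitPt ⇒ iitiAit ⇒ iitiPtit ⇒ iitiitit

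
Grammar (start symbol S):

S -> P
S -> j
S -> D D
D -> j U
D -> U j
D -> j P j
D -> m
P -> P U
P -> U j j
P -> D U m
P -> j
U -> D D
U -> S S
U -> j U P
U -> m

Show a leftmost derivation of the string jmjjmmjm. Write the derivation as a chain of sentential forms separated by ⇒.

S ⇒ DD   [S -> D D]
DD ⇒ jPjD   [D -> j P j]
jPjD ⇒ jPUjD   [P -> P U]
jPUjD ⇒ jPUUjD   [P -> P U]
jPUUjD ⇒ jUjjUUjD   [P -> U j j]
jUjjUUjD ⇒ jmjjUUjD   [U -> m]
jmjjUUjD ⇒ jmjjmUjD   [U -> m]
jmjjmUjD ⇒ jmjjmmjD   [U -> m]
jmjjmmjD ⇒ jmjjmmjm   [D -> m]

S ⇒ DD ⇒ jPjD ⇒ jPUjD ⇒ jPUUjD ⇒ jUjjUUjD ⇒ jmjjUUjD ⇒ jmjjmUjD ⇒ jmjjmmjD ⇒ jmjjmmjm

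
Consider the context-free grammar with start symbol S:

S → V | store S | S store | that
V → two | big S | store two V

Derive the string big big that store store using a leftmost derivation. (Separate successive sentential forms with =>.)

S => S store => S store store => V store store => big S store store => big V store store => big big S store store => big big that store store

S => S store   [S → S store]
S store => S store store   [S → S store]
S store store => V store store   [S → V]
V store store => big S store store   [V → big S]
big S store store => big V store store   [S → V]
big V store store => big big S store store   [V → big S]
big big S store store => big big that store store   [S → that]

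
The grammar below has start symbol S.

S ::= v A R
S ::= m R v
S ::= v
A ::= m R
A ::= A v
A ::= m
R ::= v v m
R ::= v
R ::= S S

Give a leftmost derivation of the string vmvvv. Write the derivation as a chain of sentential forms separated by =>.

S => vAR => vAvR => vmvR => vmvSS => vmvvS => vmvvv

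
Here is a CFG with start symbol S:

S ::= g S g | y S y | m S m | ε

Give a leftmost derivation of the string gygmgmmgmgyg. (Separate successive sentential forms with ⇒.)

S ⇒ gSg ⇒ gySyg ⇒ gygSgyg ⇒ gygmSmgyg ⇒ gygmgSgmgyg ⇒ gygmgmSmgmgyg ⇒ gygmgmmgmgyg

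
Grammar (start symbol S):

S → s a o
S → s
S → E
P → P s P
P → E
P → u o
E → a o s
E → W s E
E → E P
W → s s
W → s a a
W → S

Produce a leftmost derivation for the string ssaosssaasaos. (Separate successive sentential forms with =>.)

S=>E=>WsE=>SsE=>EsE=>WsEsE=>SsEsE=>ssEsE=>ssaossE=>ssaossWsE=>ssaosssaasE=>ssaosssaasaos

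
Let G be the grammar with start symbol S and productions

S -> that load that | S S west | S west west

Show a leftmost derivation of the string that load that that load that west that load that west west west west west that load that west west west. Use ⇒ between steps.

S ⇒ S west west ⇒ S S west west west ⇒ S west west S west west west ⇒ S west west west west S west west west ⇒ S S west west west west west S west west west ⇒ S S west S west west west west west S west west west ⇒ that load that S west S west west west west west S west west west ⇒ that load that that load that west S west west west west west S west west west ⇒ that load that that load that west that load that west west west west west S west west west ⇒ that load that that load that west that load that west west west west west that load that west west west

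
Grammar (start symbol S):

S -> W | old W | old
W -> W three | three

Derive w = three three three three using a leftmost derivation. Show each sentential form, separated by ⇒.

S ⇒ W ⇒ W three ⇒ W three three ⇒ W three three three ⇒ three three three three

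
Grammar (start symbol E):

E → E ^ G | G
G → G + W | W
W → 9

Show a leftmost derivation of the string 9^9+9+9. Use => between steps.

E => E^G => G^G => W^G => 9^G => 9^G+W => 9^G+W+W => 9^W+W+W => 9^9+W+W => 9^9+9+W => 9^9+9+9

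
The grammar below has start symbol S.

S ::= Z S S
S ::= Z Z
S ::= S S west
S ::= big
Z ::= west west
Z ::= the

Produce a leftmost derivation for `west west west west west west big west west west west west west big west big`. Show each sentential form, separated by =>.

S => Z S S => west west S S => west west S S west S => west west S S west S west S => west west S S west S west S west S => west west Z Z S west S west S west S => west west west west Z S west S west S west S => west west west west west west S west S west S west S => west west west west west west big west S west S west S => west west west west west west big west Z Z west S west S => west west west west west west big west west west Z west S west S => west west west west west west big west west west west west west S west S => west west west west west west big west west west west west west big west S => west west west west west west big west west west west west west big west big

S => Z S S   [S ::= Z S S]
Z S S => west west S S   [Z ::= west west]
west west S S => west west S S west S   [S ::= S S west]
west west S S west S => west west S S west S west S   [S ::= S S west]
west west S S west S west S => west west S S west S west S west S   [S ::= S S west]
west west S S west S west S west S => west west Z Z S west S west S west S   [S ::= Z Z]
west west Z Z S west S west S west S => west west west west Z S west S west S west S   [Z ::= west west]
west west west west Z S west S west S west S => west west west west west west S west S west S west S   [Z ::= west west]
west west west west west west S west S west S west S => west west west west west west big west S west S west S   [S ::= big]
west west west west west west big west S west S west S => west west west west west west big west Z Z west S west S   [S ::= Z Z]
west west west west west west big west Z Z west S west S => west west west west west west big west west west Z west S west S   [Z ::= west west]
west west west west west west big west west west Z west S west S => west west west west west west big west west west west west west S west S   [Z ::= west west]
west west west west west west big west west west west west west S west S => west west west west west west big west west west west west west big west S   [S ::= big]
west west west west west west big west west west west west west big west S => west west west west west west big west west west west west west big west big   [S ::= big]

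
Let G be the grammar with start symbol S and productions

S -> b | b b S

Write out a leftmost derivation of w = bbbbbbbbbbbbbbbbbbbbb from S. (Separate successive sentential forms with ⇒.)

S ⇒ bbS   [S -> b b S]
bbS ⇒ bbbbS   [S -> b b S]
bbbbS ⇒ bbbbbbS   [S -> b b S]
bbbbbbS ⇒ bbbbbbbbS   [S -> b b S]
bbbbbbbbS ⇒ bbbbbbbbbbS   [S -> b b S]
bbbbbbbbbbS ⇒ bbbbbbbbbbbbS   [S -> b b S]
bbbbbbbbbbbbS ⇒ bbbbbbbbbbbbbbS   [S -> b b S]
bbbbbbbbbbbbbbS ⇒ bbbbbbbbbbbbbbbbS   [S -> b b S]
bbbbbbbbbbbbbbbbS ⇒ bbbbbbbbbbbbbbbbbbS   [S -> b b S]
bbbbbbbbbbbbbbbbbbS ⇒ bbbbbbbbbbbbbbbbbbbbS   [S -> b b S]
bbbbbbbbbbbbbbbbbbbbS ⇒ bbbbbbbbbbbbbbbbbbbbb   [S -> b]

S⇒bbS⇒bbbbS⇒bbbbbbS⇒bbbbbbbbS⇒bbbbbbbbbbS⇒bbbbbbbbbbbbS⇒bbbbbbbbbbbbbbS⇒bbbbbbbbbbbbbbbbS⇒bbbbbbbbbbbbbbbbbbS⇒bbbbbbbbbbbbbbbbbbbbS⇒bbbbbbbbbbbbbbbbbbbbb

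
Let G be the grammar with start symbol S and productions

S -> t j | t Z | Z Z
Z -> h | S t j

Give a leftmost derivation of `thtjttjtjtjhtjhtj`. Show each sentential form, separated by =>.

S => ZZ   [S -> Z Z]
ZZ => StjZ   [Z -> S t j]
StjZ => tZtjZ   [S -> t Z]
tZtjZ => thtjZ   [Z -> h]
thtjZ => thtjStj   [Z -> S t j]
thtjStj => thtjZZtj   [S -> Z Z]
thtjZZtj => thtjStjZtj   [Z -> S t j]
thtjStjZtj => thtjZZtjZtj   [S -> Z Z]
thtjZZtjZtj => thtjStjZtjZtj   [Z -> S t j]
thtjStjZtjZtj => thtjtZtjZtjZtj   [S -> t Z]
thtjtZtjZtjZtj => thtjtStjtjZtjZtj   [Z -> S t j]
thtjtStjtjZtjZtj => thtjttjtjtjZtjZtj   [S -> t j]
thtjttjtjtjZtjZtj => thtjttjtjtjhtjZtj   [Z -> h]
thtjttjtjtjhtjZtj => thtjttjtjtjhtjhtj   [Z -> h]

S => ZZ => StjZ => tZtjZ => thtjZ => thtjStj => thtjZZtj => thtjStjZtj => thtjZZtjZtj => thtjStjZtjZtj => thtjtZtjZtjZtj => thtjtStjtjZtjZtj => thtjttjtjtjZtjZtj => thtjttjtjtjhtjZtj => thtjttjtjtjhtjhtj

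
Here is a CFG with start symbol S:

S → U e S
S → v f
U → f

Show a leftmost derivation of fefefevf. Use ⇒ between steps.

S ⇒ UeS ⇒ feS ⇒ feUeS ⇒ fefeS ⇒ fefeUeS ⇒ fefefeS ⇒ fefefevf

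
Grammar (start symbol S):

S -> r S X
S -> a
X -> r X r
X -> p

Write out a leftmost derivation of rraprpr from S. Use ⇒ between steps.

S ⇒ rSX ⇒ rrSXX ⇒ rraXX ⇒ rrapX ⇒ rraprXr ⇒ rraprpr

S ⇒ rSX   [S -> r S X]
rSX ⇒ rrSXX   [S -> r S X]
rrSXX ⇒ rraXX   [S -> a]
rraXX ⇒ rrapX   [X -> p]
rrapX ⇒ rraprXr   [X -> r X r]
rraprXr ⇒ rraprpr   [X -> p]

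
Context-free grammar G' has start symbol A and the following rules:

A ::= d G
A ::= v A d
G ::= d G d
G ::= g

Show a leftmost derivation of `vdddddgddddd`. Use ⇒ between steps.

A ⇒ vAd ⇒ vdGd ⇒ vddGdd ⇒ vdddGddd ⇒ vddddGdddd ⇒ vdddddGddddd ⇒ vdddddgddddd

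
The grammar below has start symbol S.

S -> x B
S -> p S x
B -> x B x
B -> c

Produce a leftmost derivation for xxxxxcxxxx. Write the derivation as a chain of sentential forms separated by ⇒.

S ⇒ xB   [S -> x B]
xB ⇒ xxBx   [B -> x B x]
xxBx ⇒ xxxBxx   [B -> x B x]
xxxBxx ⇒ xxxxBxxx   [B -> x B x]
xxxxBxxx ⇒ xxxxxBxxxx   [B -> x B x]
xxxxxBxxxx ⇒ xxxxxcxxxx   [B -> c]

S ⇒ xB ⇒ xxBx ⇒ xxxBxx ⇒ xxxxBxxx ⇒ xxxxxBxxxx ⇒ xxxxxcxxxx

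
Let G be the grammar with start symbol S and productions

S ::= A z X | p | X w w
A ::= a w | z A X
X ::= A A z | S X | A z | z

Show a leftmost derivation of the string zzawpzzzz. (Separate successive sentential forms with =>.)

S => AzX   [S ::= A z X]
AzX => zAXzX   [A ::= z A X]
zAXzX => zzAXXzX   [A ::= z A X]
zzAXXzX => zzawXXzX   [A ::= a w]
zzawXXzX => zzawSXXzX   [X ::= S X]
zzawSXXzX => zzawpXXzX   [S ::= p]
zzawpXXzX => zzawpzXzX   [X ::= z]
zzawpzXzX => zzawpzzzX   [X ::= z]
zzawpzzzX => zzawpzzzz   [X ::= z]

S => AzX => zAXzX => zzAXXzX => zzawXXzX => zzawSXXzX => zzawpXXzX => zzawpzXzX => zzawpzzzX => zzawpzzzz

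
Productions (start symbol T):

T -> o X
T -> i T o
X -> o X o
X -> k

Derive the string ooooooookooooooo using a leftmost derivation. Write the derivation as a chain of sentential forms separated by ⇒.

T ⇒ oX   [T -> o X]
oX ⇒ ooXo   [X -> o X o]
ooXo ⇒ oooXoo   [X -> o X o]
oooXoo ⇒ ooooXooo   [X -> o X o]
ooooXooo ⇒ oooooXoooo   [X -> o X o]
oooooXoooo ⇒ ooooooXooooo   [X -> o X o]
ooooooXooooo ⇒ oooooooXoooooo   [X -> o X o]
oooooooXoooooo ⇒ ooooooooXooooooo   [X -> o X o]
ooooooooXooooooo ⇒ ooooooookooooooo   [X -> k]

T⇒oX⇒ooXo⇒oooXoo⇒ooooXooo⇒oooooXoooo⇒ooooooXooooo⇒oooooooXoooooo⇒ooooooooXooooooo⇒ooooooookooooooo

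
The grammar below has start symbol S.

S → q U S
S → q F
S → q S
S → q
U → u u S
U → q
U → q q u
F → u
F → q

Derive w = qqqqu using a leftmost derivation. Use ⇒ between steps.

S ⇒ qS   [S → q S]
qS ⇒ qqUS   [S → q U S]
qqUS ⇒ qqqS   [U → q]
qqqS ⇒ qqqqF   [S → q F]
qqqqF ⇒ qqqqu   [F → u]

S ⇒ qS ⇒ qqUS ⇒ qqqS ⇒ qqqqF ⇒ qqqqu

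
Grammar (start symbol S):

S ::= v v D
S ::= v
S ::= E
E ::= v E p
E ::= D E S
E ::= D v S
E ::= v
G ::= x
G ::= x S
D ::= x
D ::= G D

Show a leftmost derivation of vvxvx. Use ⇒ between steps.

S⇒vvD⇒vvGD⇒vvxSD⇒vvxvD⇒vvxvx

S ⇒ vvD   [S ::= v v D]
vvD ⇒ vvGD   [D ::= G D]
vvGD ⇒ vvxSD   [G ::= x S]
vvxSD ⇒ vvxvD   [S ::= v]
vvxvD ⇒ vvxvx   [D ::= x]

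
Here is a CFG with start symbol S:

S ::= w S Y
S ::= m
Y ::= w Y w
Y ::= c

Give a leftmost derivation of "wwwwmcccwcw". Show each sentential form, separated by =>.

S => wSY => wwSYY => wwwSYYY => wwwwSYYYY => wwwwmYYYY => wwwwmcYYY => wwwwmccYY => wwwwmcccY => wwwwmcccwYw => wwwwmcccwcw

S => wSY   [S ::= w S Y]
wSY => wwSYY   [S ::= w S Y]
wwSYY => wwwSYYY   [S ::= w S Y]
wwwSYYY => wwwwSYYYY   [S ::= w S Y]
wwwwSYYYY => wwwwmYYYY   [S ::= m]
wwwwmYYYY => wwwwmcYYY   [Y ::= c]
wwwwmcYYY => wwwwmccYY   [Y ::= c]
wwwwmccYY => wwwwmcccY   [Y ::= c]
wwwwmcccY => wwwwmcccwYw   [Y ::= w Y w]
wwwwmcccwYw => wwwwmcccwcw   [Y ::= c]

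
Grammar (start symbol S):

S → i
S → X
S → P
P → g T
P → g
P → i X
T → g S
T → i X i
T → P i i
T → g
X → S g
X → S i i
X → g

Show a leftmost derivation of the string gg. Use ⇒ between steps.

S ⇒ X ⇒ Sg ⇒ Xg ⇒ gg

S ⇒ X   [S → X]
X ⇒ Sg   [X → S g]
Sg ⇒ Xg   [S → X]
Xg ⇒ gg   [X → g]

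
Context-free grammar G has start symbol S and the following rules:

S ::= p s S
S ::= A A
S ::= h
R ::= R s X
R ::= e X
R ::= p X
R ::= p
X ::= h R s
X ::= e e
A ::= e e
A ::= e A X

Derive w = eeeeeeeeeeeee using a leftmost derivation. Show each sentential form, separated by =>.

S => AA   [S ::= A A]
AA => eAXA   [A ::= e A X]
eAXA => eeAXXA   [A ::= e A X]
eeAXXA => eeeAXXXA   [A ::= e A X]
eeeAXXXA => eeeeeXXXA   [A ::= e e]
eeeeeXXXA => eeeeeeeXXA   [X ::= e e]
eeeeeeeXXA => eeeeeeeeeXA   [X ::= e e]
eeeeeeeeeXA => eeeeeeeeeeeA   [X ::= e e]
eeeeeeeeeeeA => eeeeeeeeeeeee   [A ::= e e]

S => AA => eAXA => eeAXXA => eeeAXXXA => eeeeeXXXA => eeeeeeeXXA => eeeeeeeeeXA => eeeeeeeeeeeA => eeeeeeeeeeeee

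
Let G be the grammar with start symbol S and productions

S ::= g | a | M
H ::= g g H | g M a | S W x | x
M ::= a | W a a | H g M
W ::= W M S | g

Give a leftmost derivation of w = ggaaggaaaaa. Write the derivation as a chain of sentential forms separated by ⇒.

S ⇒ M   [S ::= M]
M ⇒ Waa   [M ::= W a a]
Waa ⇒ WMSaa   [W ::= W M S]
WMSaa ⇒ gMSaa   [W ::= g]
gMSaa ⇒ gHgMSaa   [M ::= H g M]
gHgMSaa ⇒ ggMagMSaa   [H ::= g M a]
ggMagMSaa ⇒ ggaagMSaa   [M ::= a]
ggaagMSaa ⇒ ggaagWaaSaa   [M ::= W a a]
ggaagWaaSaa ⇒ ggaaggaaSaa   [W ::= g]
ggaaggaaSaa ⇒ ggaaggaaaaa   [S ::= a]

S ⇒ M ⇒ Waa ⇒ WMSaa ⇒ gMSaa ⇒ gHgMSaa ⇒ ggMagMSaa ⇒ ggaagMSaa ⇒ ggaagWaaSaa ⇒ ggaaggaaSaa ⇒ ggaaggaaaaa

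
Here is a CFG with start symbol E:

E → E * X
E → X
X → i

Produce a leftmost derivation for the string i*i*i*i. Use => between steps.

E => E*X => E*X*X => E*X*X*X => X*X*X*X => i*X*X*X => i*i*X*X => i*i*i*X => i*i*i*i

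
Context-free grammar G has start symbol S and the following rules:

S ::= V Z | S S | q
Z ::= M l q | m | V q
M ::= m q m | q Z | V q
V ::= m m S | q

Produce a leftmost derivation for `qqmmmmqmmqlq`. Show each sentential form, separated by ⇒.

S⇒VZ⇒qZ⇒qMlq⇒qqZlq⇒qqVqlq⇒qqmmSqlq⇒qqmmVZqlq⇒qqmmmmSZqlq⇒qqmmmmVZZqlq⇒qqmmmmqZZqlq⇒qqmmmmqmZqlq⇒qqmmmmqmmqlq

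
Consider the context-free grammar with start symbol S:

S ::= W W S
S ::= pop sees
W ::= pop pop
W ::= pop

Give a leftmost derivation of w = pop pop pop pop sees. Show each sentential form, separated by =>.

S => W W S   [S ::= W W S]
W W S => pop W S   [W ::= pop]
pop W S => pop pop pop S   [W ::= pop pop]
pop pop pop S => pop pop pop pop sees   [S ::= pop sees]

S => W W S => pop W S => pop pop pop S => pop pop pop pop sees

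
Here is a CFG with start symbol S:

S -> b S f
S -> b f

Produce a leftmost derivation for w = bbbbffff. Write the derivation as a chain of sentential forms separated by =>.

S=>bSf=>bbSff=>bbbSfff=>bbbbffff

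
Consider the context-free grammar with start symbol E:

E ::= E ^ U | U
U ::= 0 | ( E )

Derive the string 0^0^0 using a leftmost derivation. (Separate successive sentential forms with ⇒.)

E ⇒ E^U   [E ::= E ^ U]
E^U ⇒ E^U^U   [E ::= E ^ U]
E^U^U ⇒ U^U^U   [E ::= U]
U^U^U ⇒ 0^U^U   [U ::= 0]
0^U^U ⇒ 0^0^U   [U ::= 0]
0^0^U ⇒ 0^0^0   [U ::= 0]

E ⇒ E^U ⇒ E^U^U ⇒ U^U^U ⇒ 0^U^U ⇒ 0^0^U ⇒ 0^0^0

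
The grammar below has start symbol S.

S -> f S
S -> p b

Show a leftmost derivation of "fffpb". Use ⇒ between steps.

S⇒fS⇒ffS⇒fffS⇒fffpb

S ⇒ fS   [S -> f S]
fS ⇒ ffS   [S -> f S]
ffS ⇒ fffS   [S -> f S]
fffS ⇒ fffpb   [S -> p b]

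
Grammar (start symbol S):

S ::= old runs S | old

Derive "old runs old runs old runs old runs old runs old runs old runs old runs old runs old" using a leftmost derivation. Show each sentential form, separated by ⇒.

S ⇒ old runs S ⇒ old runs old runs S ⇒ old runs old runs old runs S ⇒ old runs old runs old runs old runs S ⇒ old runs old runs old runs old runs old runs S ⇒ old runs old runs old runs old runs old runs old runs S ⇒ old runs old runs old runs old runs old runs old runs old runs S ⇒ old runs old runs old runs old runs old runs old runs old runs old runs S ⇒ old runs old runs old runs old runs old runs old runs old runs old runs old runs S ⇒ old runs old runs old runs old runs old runs old runs old runs old runs old runs old

S ⇒ old runs S   [S ::= old runs S]
old runs S ⇒ old runs old runs S   [S ::= old runs S]
old runs old runs S ⇒ old runs old runs old runs S   [S ::= old runs S]
old runs old runs old runs S ⇒ old runs old runs old runs old runs S   [S ::= old runs S]
old runs old runs old runs old runs S ⇒ old runs old runs old runs old runs old runs S   [S ::= old runs S]
old runs old runs old runs old runs old runs S ⇒ old runs old runs old runs old runs old runs old runs S   [S ::= old runs S]
old runs old runs old runs old runs old runs old runs S ⇒ old runs old runs old runs old runs old runs old runs old runs S   [S ::= old runs S]
old runs old runs old runs old runs old runs old runs old runs S ⇒ old runs old runs old runs old runs old runs old runs old runs old runs S   [S ::= old runs S]
old runs old runs old runs old runs old runs old runs old runs old runs S ⇒ old runs old runs old runs old runs old runs old runs old runs old runs old runs S   [S ::= old runs S]
old runs old runs old runs old runs old runs old runs old runs old runs old runs S ⇒ old runs old runs old runs old runs old runs old runs old runs old runs old runs old   [S ::= old]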